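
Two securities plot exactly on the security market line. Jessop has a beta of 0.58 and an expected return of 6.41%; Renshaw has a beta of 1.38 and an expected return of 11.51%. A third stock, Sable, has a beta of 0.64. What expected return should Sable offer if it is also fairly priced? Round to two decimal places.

MRP (SML slope) = (11.51% − 6.41%) / (1.38 − 0.58) = 5.10% / 0.80 = 6.3750%
R_f (intercept) = 6.41% − 0.58 × 6.3750% = 2.7125%
E(R_Sable) = R_f + β × MRP = 2.7125% + 0.64 × 6.3750% = 6.79%

6.79%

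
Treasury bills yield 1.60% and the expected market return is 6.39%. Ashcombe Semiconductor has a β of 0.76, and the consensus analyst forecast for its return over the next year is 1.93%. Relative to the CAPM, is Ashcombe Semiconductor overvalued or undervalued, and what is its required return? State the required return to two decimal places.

MRP = 6.39% − 1.60% = 4.79%
Required return = R_f + β·MRP = 1.60% + 0.76 × 4.79% = 5.24%
Forecast 1.93% < required 5.24% → the stock plots below the SML → overvalued.

Overvalued; required return 5.24%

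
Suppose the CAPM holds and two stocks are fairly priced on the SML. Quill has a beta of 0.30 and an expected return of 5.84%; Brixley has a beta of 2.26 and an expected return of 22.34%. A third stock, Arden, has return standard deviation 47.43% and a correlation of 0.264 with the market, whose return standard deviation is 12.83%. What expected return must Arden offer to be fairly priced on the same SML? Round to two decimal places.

MRP = (22.34% − 5.84%) / (2.26 − 0.30) = 8.4184%
R_f = 5.84% − 0.30 × 8.4184% = 3.3145%
β_Arden = ρ·σ_i/σ_m = 0.264 × 47.43 / 12.83 = 0.9760
E(R_Arden) = R_f + β × MRP = 3.3145% + 0.9760 × 8.4184% = 11.53%

11.53%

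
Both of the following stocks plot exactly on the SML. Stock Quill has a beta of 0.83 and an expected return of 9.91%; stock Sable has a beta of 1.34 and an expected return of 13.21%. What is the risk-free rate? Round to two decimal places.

Both satisfy E(R) = R_f + β·MRP, so the slope of the SML is
MRP = (13.21% − 9.91%) / (1.34 − 0.83) = 3.30% / 0.51 = 6.4706%
R_f = E(R_Quill) − β_Quill·MRP = 9.91% − 0.83 × 6.4706% = 4.5394%

4.54%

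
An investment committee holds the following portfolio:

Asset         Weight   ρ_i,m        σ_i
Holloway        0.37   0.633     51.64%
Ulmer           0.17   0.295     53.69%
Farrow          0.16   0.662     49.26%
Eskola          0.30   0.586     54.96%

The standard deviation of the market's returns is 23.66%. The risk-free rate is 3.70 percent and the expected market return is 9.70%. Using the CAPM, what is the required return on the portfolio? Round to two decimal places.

β_Holloway = 0.633 × 51.64% / 23.66% = 1.3816
β_Ulmer = 0.295 × 53.69% / 23.66% = 0.6694
β_Farrow = 0.662 × 49.26% / 23.66% = 1.3783
β_Eskola = 0.586 × 54.96% / 23.66% = 1.3612
β_P = Σ w_i β_i = 0.37×1.3816 + 0.17×0.6694 + 0.16×1.3783 + 0.30×1.3612 = 1.2539
MRP = 9.70% − 3.70% = 6.00%
E(R_P) = R_f + β_P × MRP = 3.70% + 1.2539 × 6.00% = 11.22%

11.22%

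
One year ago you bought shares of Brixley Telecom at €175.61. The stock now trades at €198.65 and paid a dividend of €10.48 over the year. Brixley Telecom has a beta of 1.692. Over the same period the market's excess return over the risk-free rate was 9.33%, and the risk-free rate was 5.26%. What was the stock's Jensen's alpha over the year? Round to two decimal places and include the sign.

Realised HPR = (P1 + D1 − P0) / P0 = (198.65 + 10.48 − 175.61) / 175.61 = 33.52 / 175.61 = 19.0878%
CAPM required = R_f + β·MRP = 5.26% + 1.692 × 9.33% = 21.04636%
α = realised − required = 19.0878% − 21.04636% = -1.96%

-1.96%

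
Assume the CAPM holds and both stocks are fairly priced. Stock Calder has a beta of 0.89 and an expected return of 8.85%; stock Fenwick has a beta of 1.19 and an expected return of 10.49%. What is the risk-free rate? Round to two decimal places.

3.98%

Both satisfy E(R) = R_f + β·MRP, so the slope of the SML is
MRP = (10.49% − 8.85%) / (1.19 − 0.89) = 1.64% / 0.30 = 5.4667%
R_f = E(R_Calder) − β_Calder·MRP = 8.85% − 0.89 × 5.4667% = 3.9846%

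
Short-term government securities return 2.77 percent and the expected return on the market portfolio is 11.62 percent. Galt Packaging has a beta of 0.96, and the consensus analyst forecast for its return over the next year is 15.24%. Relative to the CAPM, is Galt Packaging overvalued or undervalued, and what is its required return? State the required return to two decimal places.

MRP = 11.62% − 2.77% = 8.85%
Required return = R_f + β·MRP = 2.77% + 0.96 × 8.85% = 11.27%
Forecast 15.24% > required 11.27% → the stock plots above the SML → undervalued.

Undervalued; required return 11.27%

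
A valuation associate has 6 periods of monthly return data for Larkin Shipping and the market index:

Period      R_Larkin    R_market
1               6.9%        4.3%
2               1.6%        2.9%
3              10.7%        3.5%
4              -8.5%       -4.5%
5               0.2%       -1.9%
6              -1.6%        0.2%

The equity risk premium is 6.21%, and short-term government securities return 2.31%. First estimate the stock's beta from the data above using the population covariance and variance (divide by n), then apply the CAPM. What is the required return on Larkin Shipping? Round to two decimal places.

12.96%

Mean R_i = (6.9 + 1.6 + 10.7 − 8.5 + 0.2 − 1.6) / 6 = 1.5500%
Mean R_m = (4.3 + 2.9 + 3.5 − 4.5 − 1.9 + 0.2) / 6 = 0.7500%
Σ(R_i − R̄_i)(R_m − R̄_m) = 102.3350  ⇒  Cov = 102.3350 / 6 = 17.0558
Σ(R_m − R̄_m)² = 59.6750  ⇒  Var(R_m) = 59.6750 / 6 = 9.9458
β = Cov / Var(R_m) = 17.0558 / 9.9458 = 1.7149
E(R) = R_f + β × MRP = 2.31% + 1.7149 × 6.21% = 12.96%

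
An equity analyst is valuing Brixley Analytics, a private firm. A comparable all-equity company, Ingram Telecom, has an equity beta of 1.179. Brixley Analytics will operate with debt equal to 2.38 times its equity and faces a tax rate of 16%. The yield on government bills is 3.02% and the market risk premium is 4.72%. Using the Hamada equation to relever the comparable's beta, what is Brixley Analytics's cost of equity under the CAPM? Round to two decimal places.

19.71%

β_L = β_U × [1 + (1 − t)(D/E)] = 1.179 × [1 + (1 − 0.16) × 2.38]
    = 1.179 × [1 + 0.84 × 2.38] = 1.179 × 2.9992 = 3.5361
E(R) = R_f + β_L × MRP = 3.02% + 3.5361 × 4.72% = 19.71%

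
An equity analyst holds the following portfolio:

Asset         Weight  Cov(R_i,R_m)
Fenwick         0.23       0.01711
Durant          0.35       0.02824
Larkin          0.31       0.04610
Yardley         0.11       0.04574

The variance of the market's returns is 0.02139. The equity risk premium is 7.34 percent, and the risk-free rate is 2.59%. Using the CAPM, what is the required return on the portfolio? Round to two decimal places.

13.96%

β_Fenwick = 0.01711 / 0.02139 = 0.7999
β_Durant = 0.02824 / 0.02139 = 1.3202
β_Larkin = 0.04610 / 0.02139 = 2.1552
β_Yardley = 0.04574 / 0.02139 = 2.1384
β_P = Σ w_i β_i = 0.23×0.7999 + 0.35×1.3202 + 0.31×2.1552 + 0.11×2.1384 = 1.5494
E(R_P) = R_f + β_P × MRP = 2.59% + 1.5494 × 7.34% = 13.96%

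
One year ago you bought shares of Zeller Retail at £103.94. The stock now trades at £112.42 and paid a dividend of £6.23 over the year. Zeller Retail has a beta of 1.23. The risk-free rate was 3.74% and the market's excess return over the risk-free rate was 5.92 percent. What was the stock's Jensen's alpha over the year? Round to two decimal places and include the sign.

+3.13%

Realised HPR = (P1 + D1 − P0) / P0 = (112.42 + 6.23 − 103.94) / 103.94 = 14.71 / 103.94 = 14.1524%
CAPM required = R_f + β·MRP = 3.74% + 1.23 × 5.92% = 11.0216%
α = realised − required = 14.1524% − 11.0216% = +3.13%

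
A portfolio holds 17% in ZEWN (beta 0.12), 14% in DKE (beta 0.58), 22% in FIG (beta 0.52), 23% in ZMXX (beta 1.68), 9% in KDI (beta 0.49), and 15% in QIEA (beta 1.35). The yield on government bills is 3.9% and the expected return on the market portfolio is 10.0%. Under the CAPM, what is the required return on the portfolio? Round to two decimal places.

9.08%

β_P = Σ w_i β_i = 0.17×0.12 + 0.14×0.58 + 0.22×0.52 + 0.23×1.68 + 0.09×0.49 + 0.15×1.35 = 0.8490
MRP = 10.0% − 3.9% = 6.10%
E(R_P) = R_f + β_P × MRP = 3.9% + 0.8490 × 6.1% = 9.08%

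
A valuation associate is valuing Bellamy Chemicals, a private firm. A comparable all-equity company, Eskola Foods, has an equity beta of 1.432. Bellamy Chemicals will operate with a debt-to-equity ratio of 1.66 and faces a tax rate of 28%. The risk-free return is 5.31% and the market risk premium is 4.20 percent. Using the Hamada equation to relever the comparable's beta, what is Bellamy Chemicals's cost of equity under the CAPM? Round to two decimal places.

18.51%

β_L = β_U × [1 + (1 − t)(D/E)] = 1.432 × [1 + (1 − 0.28) × 1.66]
    = 1.432 × [1 + 0.72 × 1.66] = 1.432 × 2.1952 = 3.1435
E(R) = R_f + β_L × MRP = 5.31% + 3.1435 × 4.20% = 18.51%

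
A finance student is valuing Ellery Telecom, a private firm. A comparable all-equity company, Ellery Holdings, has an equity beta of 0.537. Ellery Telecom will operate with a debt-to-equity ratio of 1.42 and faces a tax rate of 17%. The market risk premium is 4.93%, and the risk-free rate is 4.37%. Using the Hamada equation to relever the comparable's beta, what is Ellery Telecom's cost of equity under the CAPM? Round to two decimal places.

β_L = β_U × [1 + (1 − t)(D/E)] = 0.537 × [1 + (1 − 0.17) × 1.42]
    = 0.537 × [1 + 0.83 × 1.42] = 0.537 × 2.1786 = 1.1699
E(R) = R_f + β_L × MRP = 4.37% + 1.1699 × 4.93% = 10.14%

10.14%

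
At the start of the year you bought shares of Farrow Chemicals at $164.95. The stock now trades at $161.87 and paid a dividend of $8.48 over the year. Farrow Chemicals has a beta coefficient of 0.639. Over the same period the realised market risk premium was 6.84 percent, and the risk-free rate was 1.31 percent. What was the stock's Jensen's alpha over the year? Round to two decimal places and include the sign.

-2.41%

Realised HPR = (P1 + D1 − P0) / P0 = (161.87 + 8.48 − 164.95) / 164.95 = 5.40 / 164.95 = 3.2737%
CAPM required = R_f + β·MRP = 1.31% + 0.639 × 6.84% = 5.68076%
α = realised − required = 3.2737% − 5.68076% = -2.41%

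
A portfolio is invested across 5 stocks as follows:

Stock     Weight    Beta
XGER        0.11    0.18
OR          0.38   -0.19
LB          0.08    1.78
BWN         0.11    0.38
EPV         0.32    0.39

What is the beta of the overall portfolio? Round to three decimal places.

0.257

β_P = Σ w_i β_i = 0.11×0.18 + 0.38×-0.19 + 0.08×1.78 + 0.11×0.38 + 0.32×0.39 = 0.2566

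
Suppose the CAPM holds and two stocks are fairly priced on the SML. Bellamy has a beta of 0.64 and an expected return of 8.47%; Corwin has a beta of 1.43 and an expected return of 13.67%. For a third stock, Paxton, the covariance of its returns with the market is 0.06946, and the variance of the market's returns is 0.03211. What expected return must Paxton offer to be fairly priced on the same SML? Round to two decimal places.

MRP = (13.67% − 8.47%) / (1.43 − 0.64) = 6.5823%
R_f = 8.47% − 0.64 × 6.5823% = 4.2573%
β_Paxton = Cov / Var(R_m) = 0.06946 / 0.03211 = 2.1632
E(R_Paxton) = R_f + β × MRP = 4.2573% + 2.1632 × 6.5823% = 18.50%

18.50%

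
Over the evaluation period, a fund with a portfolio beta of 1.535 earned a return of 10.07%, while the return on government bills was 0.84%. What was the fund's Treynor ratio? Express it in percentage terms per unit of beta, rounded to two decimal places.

Treynor = (R_P − R_f) / β_P = (10.07% − 0.84%) / 1.5350 = 9.23% / 1.5350 = 6.01%

6.01%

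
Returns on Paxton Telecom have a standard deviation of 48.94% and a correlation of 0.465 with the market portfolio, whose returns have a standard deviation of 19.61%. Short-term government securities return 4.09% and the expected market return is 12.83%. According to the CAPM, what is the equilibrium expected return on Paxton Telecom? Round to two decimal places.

β = ρ × σ_i / σ_m = 0.465 × 48.94% / 19.61% = 1.1605
MRP = 12.83% − 4.09% = 8.74%
E(R) = 4.09% + 1.1605 × 8.74% = 14.23%

14.23%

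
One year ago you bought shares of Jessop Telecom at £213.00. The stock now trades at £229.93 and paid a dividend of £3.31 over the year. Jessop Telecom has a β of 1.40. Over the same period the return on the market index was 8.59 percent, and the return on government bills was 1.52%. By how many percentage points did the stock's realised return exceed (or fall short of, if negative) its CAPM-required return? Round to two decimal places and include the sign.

Realised HPR = (P1 + D1 − P0) / P0 = (229.93 + 3.31 − 213.00) / 213.00 = 20.24 / 213.00 = 9.5023%
MRP = 8.59% − 1.52% = 7.07%
CAPM required = R_f + β·MRP = 1.52% + 1.40 × 7.07% = 11.4180%
α = realised − required = 9.5023% − 11.4180% = -1.92%

-1.92%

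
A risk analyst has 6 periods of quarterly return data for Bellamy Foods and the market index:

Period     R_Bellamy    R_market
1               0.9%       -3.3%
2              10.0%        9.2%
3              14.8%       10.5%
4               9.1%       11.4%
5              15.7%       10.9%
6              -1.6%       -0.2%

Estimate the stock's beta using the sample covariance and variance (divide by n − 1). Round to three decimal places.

Mean R_i = (0.9 + 10.0 + 14.8 + 9.1 + 15.7 − 1.6) / 6 = 8.1500%
Mean R_m = (-3.3 + 9.2 + 10.5 + 11.4 + 10.9 − 0.2) / 6 = 6.4167%
Σ(R_i − R̄_i)(R_m − R̄_m) = 205.8450  ⇒  Cov = 205.8450 / 5 = 41.1690
Σ(R_m − R̄_m)² = 207.5483  ⇒  Var(R_m) = 207.5483 / 5 = 41.5097
β = Cov / Var(R_m) = 41.1690 / 41.5097 = 0.9918

0.992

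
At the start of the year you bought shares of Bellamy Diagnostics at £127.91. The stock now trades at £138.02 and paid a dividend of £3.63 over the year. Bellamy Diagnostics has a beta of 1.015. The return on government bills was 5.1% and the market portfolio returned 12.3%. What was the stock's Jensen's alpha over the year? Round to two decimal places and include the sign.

-1.67%

Realised HPR = (P1 + D1 − P0) / P0 = (138.02 + 3.63 − 127.91) / 127.91 = 13.74 / 127.91 = 10.7419%
MRP = 12.3% − 5.1% = 7.20%
CAPM required = R_f + β·MRP = 5.1% + 1.015 × 7.2% = 12.4080%
α = realised − required = 10.7419% − 12.4080% = -1.67%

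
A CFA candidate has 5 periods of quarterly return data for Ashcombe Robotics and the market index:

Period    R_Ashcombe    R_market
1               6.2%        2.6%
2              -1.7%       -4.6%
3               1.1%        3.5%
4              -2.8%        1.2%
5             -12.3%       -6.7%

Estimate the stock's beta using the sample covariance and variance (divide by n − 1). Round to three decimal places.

Mean R_i = (6.2 − 1.7 + 1.1 − 2.8 − 12.3) / 5 = -1.9000%
Mean R_m = (2.6 − 4.6 + 3.5 + 1.2 − 6.7) / 5 = -0.8000%
Σ(R_i − R̄_i)(R_m − R̄_m) = 99.2400  ⇒  Cov = 99.2400 / 4 = 24.8100
Σ(R_m − R̄_m)² = 83.3000  ⇒  Var(R_m) = 83.3000 / 4 = 20.8250
β = Cov / Var(R_m) = 24.8100 / 20.8250 = 1.1914

1.191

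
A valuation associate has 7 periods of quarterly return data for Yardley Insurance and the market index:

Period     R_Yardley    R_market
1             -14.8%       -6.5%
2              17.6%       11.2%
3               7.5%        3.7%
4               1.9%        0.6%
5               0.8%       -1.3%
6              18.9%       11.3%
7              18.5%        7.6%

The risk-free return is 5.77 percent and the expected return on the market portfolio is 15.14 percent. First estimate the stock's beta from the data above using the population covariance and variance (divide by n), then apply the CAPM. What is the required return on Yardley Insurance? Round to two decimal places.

22.70%

Mean R_i = (-14.8 + 17.6 + 7.5 + 1.9 + 0.8 + 18.9 + 18.5) / 7 = 7.2000%
Mean R_m = (-6.5 + 11.2 + 3.7 + 0.6 − 1.3 + 11.3 + 7.6) / 7 = 3.8000%
Σ(R_i − R̄_i)(R_m − R̄_m) = 483.8200  ⇒  Cov = 483.8200 / 7 = 69.1171
Σ(R_m − R̄_m)² = 267.8000  ⇒  Var(R_m) = 267.8000 / 7 = 38.2571
β = Cov / Var(R_m) = 69.1171 / 38.2571 = 1.8066
MRP = 15.14% − 5.77% = 9.37%
E(R) = R_f + β × MRP = 5.77% + 1.8066 × 9.37% = 22.70%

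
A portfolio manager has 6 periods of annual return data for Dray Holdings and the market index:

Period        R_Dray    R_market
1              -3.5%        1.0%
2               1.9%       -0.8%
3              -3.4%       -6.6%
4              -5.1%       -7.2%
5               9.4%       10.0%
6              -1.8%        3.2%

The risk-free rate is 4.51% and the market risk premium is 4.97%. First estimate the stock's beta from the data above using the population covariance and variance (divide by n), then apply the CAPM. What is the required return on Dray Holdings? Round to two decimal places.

Mean R_i = (-3.5 + 1.9 − 3.4 − 5.1 + 9.4 − 1.8) / 6 = -0.4167%
Mean R_m = (1.0 − 0.8 − 6.6 − 7.2 + 10.0 + 3.2) / 6 = -0.0667%
Σ(R_i − R̄_i)(R_m − R̄_m) = 142.2133  ⇒  Cov = 142.2133 / 6 = 23.7022
Σ(R_m − R̄_m)² = 207.2533  ⇒  Var(R_m) = 207.2533 / 6 = 34.5422
β = Cov / Var(R_m) = 23.7022 / 34.5422 = 0.6862
E(R) = R_f + β × MRP = 4.51% + 0.6862 × 4.97% = 7.92%

7.92%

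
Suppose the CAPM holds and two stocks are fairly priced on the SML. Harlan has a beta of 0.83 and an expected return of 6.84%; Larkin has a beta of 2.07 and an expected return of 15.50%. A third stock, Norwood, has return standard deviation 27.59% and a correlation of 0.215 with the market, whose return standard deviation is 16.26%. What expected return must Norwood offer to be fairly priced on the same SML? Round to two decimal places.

MRP = (15.50% − 6.84%) / (2.07 − 0.83) = 6.9839%
R_f = 6.84% − 0.83 × 6.9839% = 1.0434%
β_Norwood = ρ·σ_i/σ_m = 0.215 × 27.59 / 16.26 = 0.3648
E(R_Norwood) = R_f + β × MRP = 1.0434% + 0.3648 × 6.9839% = 3.59%

3.59%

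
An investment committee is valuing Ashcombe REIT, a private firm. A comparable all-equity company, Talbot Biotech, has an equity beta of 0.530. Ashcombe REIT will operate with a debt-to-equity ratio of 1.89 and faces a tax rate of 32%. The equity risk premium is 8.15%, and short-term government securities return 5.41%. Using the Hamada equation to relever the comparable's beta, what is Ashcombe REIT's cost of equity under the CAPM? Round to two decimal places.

15.28%

β_L = β_U × [1 + (1 − t)(D/E)] = 0.530 × [1 + (1 − 0.32) × 1.89]
    = 0.530 × [1 + 0.68 × 1.89] = 0.530 × 2.2852 = 1.2112
E(R) = R_f + β_L × MRP = 5.41% + 1.2112 × 8.15% = 15.28%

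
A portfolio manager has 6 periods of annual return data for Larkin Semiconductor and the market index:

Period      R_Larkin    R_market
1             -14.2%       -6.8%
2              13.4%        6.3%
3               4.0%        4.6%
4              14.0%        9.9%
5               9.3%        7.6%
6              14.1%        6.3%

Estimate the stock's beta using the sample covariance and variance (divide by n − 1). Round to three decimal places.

Mean R_i = (-14.2 + 13.4 + 4.0 + 14.0 + 9.3 + 14.1) / 6 = 6.7667%
Mean R_m = (-6.8 + 6.3 + 4.6 + 9.9 + 7.6 + 6.3) / 6 = 4.6500%
Σ(R_i − R̄_i)(R_m − R̄_m) = 308.7000  ⇒  Cov = 308.7000 / 5 = 61.7400
Σ(R_m − R̄_m)² = 172.8150  ⇒  Var(R_m) = 172.8150 / 5 = 34.5630
β = Cov / Var(R_m) = 61.7400 / 34.5630 = 1.7863

1.786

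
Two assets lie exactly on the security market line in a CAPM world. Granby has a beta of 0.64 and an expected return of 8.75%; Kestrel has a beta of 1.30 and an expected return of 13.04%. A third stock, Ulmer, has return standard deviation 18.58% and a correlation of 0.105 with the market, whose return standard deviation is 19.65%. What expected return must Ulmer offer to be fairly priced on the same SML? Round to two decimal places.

MRP = (13.04% − 8.75%) / (1.30 − 0.64) = 6.5000%
R_f = 8.75% − 0.64 × 6.5000% = 4.5900%
β_Ulmer = ρ·σ_i/σ_m = 0.105 × 18.58 / 19.65 = 0.0993
E(R_Ulmer) = R_f + β × MRP = 4.5900% + 0.0993 × 6.5000% = 5.24%

5.24%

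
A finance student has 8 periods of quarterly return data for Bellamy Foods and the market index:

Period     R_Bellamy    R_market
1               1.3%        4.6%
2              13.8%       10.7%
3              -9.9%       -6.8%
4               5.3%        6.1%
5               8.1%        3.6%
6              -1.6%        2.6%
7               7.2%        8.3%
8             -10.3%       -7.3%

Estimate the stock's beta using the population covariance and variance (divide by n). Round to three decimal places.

Mean R_i = (1.3 + 13.8 − 9.9 + 5.3 + 8.1 − 1.6 + 7.2 − 10.3) / 8 = 1.7375%
Mean R_m = (4.6 + 10.7 − 6.8 + 6.1 + 3.6 + 2.6 + 8.3 − 7.3) / 8 = 2.7250%
Σ(R_i − R̄_i)(R_m − R̄_m) = 375.3625  ⇒  Cov = 375.3625 / 8 = 46.9203
Σ(R_m − R̄_m)² = 301.5950  ⇒  Var(R_m) = 301.5950 / 8 = 37.6994
β = Cov / Var(R_m) = 46.9203 / 37.6994 = 1.2446

1.245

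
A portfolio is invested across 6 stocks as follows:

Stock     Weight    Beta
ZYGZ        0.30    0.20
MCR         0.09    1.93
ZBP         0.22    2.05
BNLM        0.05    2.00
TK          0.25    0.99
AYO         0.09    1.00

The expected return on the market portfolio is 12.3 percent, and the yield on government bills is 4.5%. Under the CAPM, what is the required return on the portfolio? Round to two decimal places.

13.25%

β_P = Σ w_i β_i = 0.30×0.20 + 0.09×1.93 + 0.22×2.05 + 0.05×2.00 + 0.25×0.99 + 0.09×1.00 = 1.1222
MRP = 12.3% − 4.5% = 7.80%
E(R_P) = R_f + β_P × MRP = 4.5% + 1.1222 × 7.8% = 13.25%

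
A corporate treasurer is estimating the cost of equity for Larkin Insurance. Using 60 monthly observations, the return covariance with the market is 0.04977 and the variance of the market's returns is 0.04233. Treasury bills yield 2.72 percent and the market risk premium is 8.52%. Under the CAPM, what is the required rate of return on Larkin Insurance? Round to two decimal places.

12.74%

β = Cov(R_i, R_m) / Var(R_m) = 0.04977 / 0.04233 = 1.1758
E(R) = R_f + β × MRP = 2.72% + 1.1758 × 8.52% = 12.74%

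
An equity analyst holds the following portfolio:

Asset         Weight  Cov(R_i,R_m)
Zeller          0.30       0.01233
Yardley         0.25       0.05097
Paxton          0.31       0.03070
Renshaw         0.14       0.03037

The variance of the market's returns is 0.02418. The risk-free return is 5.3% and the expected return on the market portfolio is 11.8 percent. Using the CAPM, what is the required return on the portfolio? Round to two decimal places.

13.42%

β_Zeller = 0.01233 / 0.02418 = 0.5099
β_Yardley = 0.05097 / 0.02418 = 2.1079
β_Paxton = 0.03070 / 0.02418 = 1.2696
β_Renshaw = 0.03037 / 0.02418 = 1.2560
β_P = Σ w_i β_i = 0.30×0.5099 + 0.25×2.1079 + 0.31×1.2696 + 0.14×1.2560 = 1.2494
MRP = 11.8% − 5.3% = 6.50%
E(R_P) = R_f + β_P × MRP = 5.3% + 1.2494 × 6.5% = 13.42%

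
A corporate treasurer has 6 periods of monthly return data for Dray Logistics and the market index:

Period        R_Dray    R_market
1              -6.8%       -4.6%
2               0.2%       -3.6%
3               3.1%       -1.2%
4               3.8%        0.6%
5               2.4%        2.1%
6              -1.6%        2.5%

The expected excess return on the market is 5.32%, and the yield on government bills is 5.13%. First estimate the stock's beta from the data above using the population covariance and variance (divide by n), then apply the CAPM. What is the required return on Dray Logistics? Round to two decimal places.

8.90%

Mean R_i = (-6.8 + 0.2 + 3.1 + 3.8 + 2.4 − 1.6) / 6 = 0.1833%
Mean R_m = (-4.6 − 3.6 − 1.2 + 0.6 + 2.1 + 2.5) / 6 = -0.7000%
Σ(R_i − R̄_i)(R_m − R̄_m) = 30.9300  ⇒  Cov = 30.9300 / 6 = 5.1550
Σ(R_m − R̄_m)² = 43.6400  ⇒  Var(R_m) = 43.6400 / 6 = 7.2733
β = Cov / Var(R_m) = 5.1550 / 7.2733 = 0.7088
E(R) = R_f + β × MRP = 5.13% + 0.7088 × 5.32% = 8.90%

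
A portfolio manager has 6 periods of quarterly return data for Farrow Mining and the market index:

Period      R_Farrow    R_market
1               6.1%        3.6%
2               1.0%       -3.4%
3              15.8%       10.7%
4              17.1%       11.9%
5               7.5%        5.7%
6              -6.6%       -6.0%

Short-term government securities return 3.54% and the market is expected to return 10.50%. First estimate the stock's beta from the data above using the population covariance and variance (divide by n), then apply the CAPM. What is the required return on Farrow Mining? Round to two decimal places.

11.96%

Mean R_i = (6.1 + 1.0 + 15.8 + 17.1 + 7.5 − 6.6) / 6 = 6.8167%
Mean R_m = (3.6 − 3.4 + 10.7 + 11.9 + 5.7 − 6.0) / 6 = 3.7500%
Σ(R_i − R̄_i)(R_m − R̄_m) = 320.0850  ⇒  Cov = 320.0850 / 6 = 53.3475
Σ(R_m − R̄_m)² = 264.7350  ⇒  Var(R_m) = 264.7350 / 6 = 44.1225
β = Cov / Var(R_m) = 53.3475 / 44.1225 = 1.2091
MRP = 10.50% − 3.54% = 6.96%
E(R) = R_f + β × MRP = 3.54% + 1.2091 × 6.96% = 11.96%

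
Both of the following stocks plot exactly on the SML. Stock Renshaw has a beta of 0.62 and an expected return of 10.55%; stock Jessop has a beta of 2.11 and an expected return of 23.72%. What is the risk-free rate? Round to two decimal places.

5.07%

Both satisfy E(R) = R_f + β·MRP, so the slope of the SML is
MRP = (23.72% − 10.55%) / (2.11 − 0.62) = 13.17% / 1.49 = 8.8389%
R_f = E(R_Renshaw) − β_Renshaw·MRP = 10.55% − 0.62 × 8.8389% = 5.0699%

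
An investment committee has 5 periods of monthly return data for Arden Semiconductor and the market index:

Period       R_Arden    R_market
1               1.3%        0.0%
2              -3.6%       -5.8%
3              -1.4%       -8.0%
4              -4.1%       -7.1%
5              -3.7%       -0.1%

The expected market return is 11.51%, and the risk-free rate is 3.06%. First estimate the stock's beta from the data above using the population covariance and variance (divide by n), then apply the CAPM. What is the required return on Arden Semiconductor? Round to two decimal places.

4.93%

Mean R_i = (1.3 − 3.6 − 1.4 − 4.1 − 3.7) / 5 = -2.3000%
Mean R_m = (0.0 − 5.8 − 8.0 − 7.1 − 0.1) / 5 = -4.2000%
Σ(R_i − R̄_i)(R_m − R̄_m) = 13.2600  ⇒  Cov = 13.2600 / 5 = 2.6520
Σ(R_m − R̄_m)² = 59.8600  ⇒  Var(R_m) = 59.8600 / 5 = 11.9720
β = Cov / Var(R_m) = 2.6520 / 11.9720 = 0.2215
MRP = 11.51% − 3.06% = 8.45%
E(R) = R_f + β × MRP = 3.06% + 0.2215 × 8.45% = 4.93%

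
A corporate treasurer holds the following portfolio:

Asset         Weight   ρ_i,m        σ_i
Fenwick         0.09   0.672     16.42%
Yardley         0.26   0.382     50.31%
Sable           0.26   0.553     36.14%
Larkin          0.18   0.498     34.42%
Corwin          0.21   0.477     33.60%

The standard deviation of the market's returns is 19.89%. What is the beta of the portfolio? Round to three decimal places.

β_Fenwick = 0.672 × 16.42% / 19.89% = 0.5548
β_Yardley = 0.382 × 50.31% / 19.89% = 0.9662
β_Sable = 0.553 × 36.14% / 19.89% = 1.0048
β_Larkin = 0.498 × 34.42% / 19.89% = 0.8618
β_Corwin = 0.477 × 33.60% / 19.89% = 0.8058
β_P = Σ w_i β_i = 0.09×0.5548 + 0.26×0.9662 + 0.26×1.0048 + 0.18×0.8618 + 0.21×0.8058 = 0.8867

0.887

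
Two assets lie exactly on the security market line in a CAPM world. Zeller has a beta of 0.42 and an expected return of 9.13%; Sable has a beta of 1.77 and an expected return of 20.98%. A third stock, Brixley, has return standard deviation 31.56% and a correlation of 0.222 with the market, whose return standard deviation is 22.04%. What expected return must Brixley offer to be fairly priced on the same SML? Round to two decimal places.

8.23%

MRP = (20.98% − 9.13%) / (1.77 − 0.42) = 8.7778%
R_f = 9.13% − 0.42 × 8.7778% = 5.4433%
β_Brixley = ρ·σ_i/σ_m = 0.222 × 31.56 / 22.04 = 0.3179
E(R_Brixley) = R_f + β × MRP = 5.4433% + 0.3179 × 8.7778% = 8.23%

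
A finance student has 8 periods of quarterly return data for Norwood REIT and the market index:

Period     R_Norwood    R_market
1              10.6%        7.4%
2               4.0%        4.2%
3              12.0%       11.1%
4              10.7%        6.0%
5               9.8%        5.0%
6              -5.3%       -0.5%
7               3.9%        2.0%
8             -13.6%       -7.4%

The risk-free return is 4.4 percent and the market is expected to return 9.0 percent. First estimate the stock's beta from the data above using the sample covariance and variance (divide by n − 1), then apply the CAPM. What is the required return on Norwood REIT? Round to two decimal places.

11.57%

Mean R_i = (10.6 + 4.0 + 12.0 + 10.7 + 9.8 − 5.3 + 3.9 − 13.6) / 8 = 4.0125%
Mean R_m = (7.4 + 4.2 + 11.1 + 6.0 + 5.0 − 0.5 + 2.0 − 7.4) / 8 = 3.4750%
Σ(R_i − R̄_i)(R_m − R̄_m) = 341.1825  ⇒  Cov = 341.1825 / 7 = 48.7404
Σ(R_m − R̄_m)² = 219.0150  ⇒  Var(R_m) = 219.0150 / 7 = 31.2879
β = Cov / Var(R_m) = 48.7404 / 31.2879 = 1.5578
MRP = 9.0% − 4.4% = 4.60%
E(R) = R_f + β × MRP = 4.4% + 1.5578 × 4.6% = 11.57%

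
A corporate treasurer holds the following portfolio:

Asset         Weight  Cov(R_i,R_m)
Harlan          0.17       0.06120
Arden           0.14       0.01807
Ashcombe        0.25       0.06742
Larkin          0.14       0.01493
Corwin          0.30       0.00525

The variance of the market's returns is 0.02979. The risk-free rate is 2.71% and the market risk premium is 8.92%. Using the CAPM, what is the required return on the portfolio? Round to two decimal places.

12.73%

β_Harlan = 0.06120 / 0.02979 = 2.0544
β_Arden = 0.01807 / 0.02979 = 0.6066
β_Ashcombe = 0.06742 / 0.02979 = 2.2632
β_Larkin = 0.01493 / 0.02979 = 0.5012
β_Corwin = 0.00525 / 0.02979 = 0.1762
β_P = Σ w_i β_i = 0.17×2.0544 + 0.14×0.6066 + 0.25×2.2632 + 0.14×0.5012 + 0.30×0.1762 = 1.1230
E(R_P) = R_f + β_P × MRP = 2.71% + 1.1230 × 8.92% = 12.73%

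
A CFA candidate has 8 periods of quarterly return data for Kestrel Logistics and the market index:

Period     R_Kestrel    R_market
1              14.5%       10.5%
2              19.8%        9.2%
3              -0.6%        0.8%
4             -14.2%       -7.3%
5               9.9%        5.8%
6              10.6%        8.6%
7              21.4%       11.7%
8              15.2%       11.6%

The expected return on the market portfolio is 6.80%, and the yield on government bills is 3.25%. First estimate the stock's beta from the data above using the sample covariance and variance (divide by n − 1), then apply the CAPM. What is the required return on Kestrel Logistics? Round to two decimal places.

Mean R_i = (14.5 + 19.8 − 0.6 − 14.2 + 9.9 + 10.6 + 21.4 + 15.2) / 8 = 9.5750%
Mean R_m = (10.5 + 9.2 + 0.8 − 7.3 + 5.8 + 8.6 + 11.7 + 11.6) / 8 = 6.3625%
Σ(R_i − R̄_i)(R_m − R̄_m) = 525.5025  ⇒  Cov = 525.5025 / 7 = 75.0718
Σ(R_m − R̄_m)² = 304.0188  ⇒  Var(R_m) = 304.0188 / 7 = 43.4313
β = Cov / Var(R_m) = 75.0718 / 43.4313 = 1.7285
MRP = 6.80% − 3.25% = 3.55%
E(R) = R_f + β × MRP = 3.25% + 1.7285 × 3.55% = 9.39%

9.39%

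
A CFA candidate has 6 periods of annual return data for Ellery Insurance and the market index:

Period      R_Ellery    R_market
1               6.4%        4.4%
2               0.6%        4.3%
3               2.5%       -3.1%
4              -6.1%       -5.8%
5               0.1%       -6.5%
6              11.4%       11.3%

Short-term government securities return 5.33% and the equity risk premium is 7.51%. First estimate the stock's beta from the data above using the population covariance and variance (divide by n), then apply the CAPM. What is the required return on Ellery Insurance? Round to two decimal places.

Mean R_i = (6.4 + 0.6 + 2.5 − 6.1 + 0.1 + 11.4) / 6 = 2.4833%
Mean R_m = (4.4 + 4.3 − 3.1 − 5.8 − 6.5 + 11.3) / 6 = 0.7667%
Σ(R_i − R̄_i)(R_m − R̄_m) = 175.1167  ⇒  Cov = 175.1167 / 6 = 29.1861
Σ(R_m − R̄_m)² = 247.5133  ⇒  Var(R_m) = 247.5133 / 6 = 41.2522
β = Cov / Var(R_m) = 29.1861 / 41.2522 = 0.7075
E(R) = R_f + β × MRP = 5.33% + 0.7075 × 7.51% = 10.64%

10.64%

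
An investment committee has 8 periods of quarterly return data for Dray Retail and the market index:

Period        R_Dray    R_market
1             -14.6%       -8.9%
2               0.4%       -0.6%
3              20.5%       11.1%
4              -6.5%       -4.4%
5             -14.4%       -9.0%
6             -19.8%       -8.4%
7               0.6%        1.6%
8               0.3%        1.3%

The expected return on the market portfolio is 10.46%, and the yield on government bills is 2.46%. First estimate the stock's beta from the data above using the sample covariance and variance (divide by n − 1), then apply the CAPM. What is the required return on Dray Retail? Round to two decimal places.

Mean R_i = (-14.6 + 0.4 + 20.5 − 6.5 − 14.4 − 19.8 + 0.6 + 0.3) / 8 = -4.1875%
Mean R_m = (-8.9 − 0.6 + 11.1 − 4.4 − 9.0 − 8.4 + 1.6 + 1.3) / 8 = -2.1625%
Σ(R_i − R̄_i)(R_m − R̄_m) = 610.6763  ⇒  Cov = 610.6763 / 7 = 87.2395
Σ(R_m − R̄_m)² = 340.5388  ⇒  Var(R_m) = 340.5388 / 7 = 48.6484
β = Cov / Var(R_m) = 87.2395 / 48.6484 = 1.7933
MRP = 10.46% − 2.46% = 8.00%
E(R) = R_f + β × MRP = 2.46% + 1.7933 × 8.00% = 16.81%

16.81%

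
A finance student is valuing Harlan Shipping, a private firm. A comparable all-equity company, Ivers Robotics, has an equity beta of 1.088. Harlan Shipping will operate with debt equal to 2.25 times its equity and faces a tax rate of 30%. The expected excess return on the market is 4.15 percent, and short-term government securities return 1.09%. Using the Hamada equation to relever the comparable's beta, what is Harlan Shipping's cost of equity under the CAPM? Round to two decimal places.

β_L = β_U × [1 + (1 − t)(D/E)] = 1.088 × [1 + (1 − 0.30) × 2.25]
    = 1.088 × [1 + 0.70 × 2.25] = 1.088 × 2.5750 = 2.8016
E(R) = R_f + β_L × MRP = 1.09% + 2.8016 × 4.15% = 12.72%

12.72%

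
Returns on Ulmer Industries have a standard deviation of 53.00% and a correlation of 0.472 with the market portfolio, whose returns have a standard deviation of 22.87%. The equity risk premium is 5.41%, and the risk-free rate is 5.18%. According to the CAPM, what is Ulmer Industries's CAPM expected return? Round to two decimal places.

11.10%

β = ρ × σ_i / σ_m = 0.472 × 53.00% / 22.87% = 1.0938
E(R) = 5.18% + 1.0938 × 5.41% = 11.10%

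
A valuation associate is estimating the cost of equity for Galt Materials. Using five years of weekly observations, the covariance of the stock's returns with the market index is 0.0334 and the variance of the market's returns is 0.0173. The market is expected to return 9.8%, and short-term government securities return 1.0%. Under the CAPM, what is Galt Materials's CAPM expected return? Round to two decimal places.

17.99%

β = Cov(R_i, R_m) / Var(R_m) = 0.0334 / 0.0173 = 1.9306
MRP = 9.8% − 1.0% = 8.80%
E(R) = R_f + β × MRP = 1.0% + 1.9306 × 8.8% = 17.99%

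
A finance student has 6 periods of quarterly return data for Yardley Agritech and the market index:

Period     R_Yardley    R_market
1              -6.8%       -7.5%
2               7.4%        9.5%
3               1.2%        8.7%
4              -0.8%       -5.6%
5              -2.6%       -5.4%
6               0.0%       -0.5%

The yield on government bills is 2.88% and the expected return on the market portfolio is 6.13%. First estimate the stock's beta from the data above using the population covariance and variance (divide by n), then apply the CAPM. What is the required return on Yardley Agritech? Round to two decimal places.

4.60%

Mean R_i = (-6.8 + 7.4 + 1.2 − 0.8 − 2.6 + 0.0) / 6 = -0.2667%
Mean R_m = (-7.5 + 9.5 + 8.7 − 5.6 − 5.4 − 0.5) / 6 = -0.1333%
Σ(R_i − R̄_i)(R_m − R̄_m) = 150.0467  ⇒  Cov = 150.0467 / 6 = 25.0078
Σ(R_m − R̄_m)² = 282.8533  ⇒  Var(R_m) = 282.8533 / 6 = 47.1422
β = Cov / Var(R_m) = 25.0078 / 47.1422 = 0.5305
MRP = 6.13% − 2.88% = 3.25%
E(R) = R_f + β × MRP = 2.88% + 0.5305 × 3.25% = 4.60%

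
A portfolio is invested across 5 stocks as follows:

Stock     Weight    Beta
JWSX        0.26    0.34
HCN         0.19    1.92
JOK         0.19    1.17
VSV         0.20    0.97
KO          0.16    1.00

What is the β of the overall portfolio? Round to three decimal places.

β_P = Σ w_i β_i = 0.26×0.34 + 0.19×1.92 + 0.19×1.17 + 0.20×0.97 + 0.16×1.00 = 1.0295

1.030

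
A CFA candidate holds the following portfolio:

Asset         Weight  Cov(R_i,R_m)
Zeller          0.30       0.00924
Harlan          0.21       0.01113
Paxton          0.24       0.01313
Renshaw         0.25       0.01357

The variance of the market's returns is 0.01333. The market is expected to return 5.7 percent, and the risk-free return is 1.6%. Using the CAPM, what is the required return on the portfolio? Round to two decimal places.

β_Zeller = 0.00924 / 0.01333 = 0.6932
β_Harlan = 0.01113 / 0.01333 = 0.8350
β_Paxton = 0.01313 / 0.01333 = 0.9850
β_Renshaw = 0.01357 / 0.01333 = 1.0180
β_P = Σ w_i β_i = 0.30×0.6932 + 0.21×0.8350 + 0.24×0.9850 + 0.25×1.0180 = 0.8742
MRP = 5.7% − 1.6% = 4.10%
E(R_P) = R_f + β_P × MRP = 1.6% + 0.8742 × 4.1% = 5.18%

5.18%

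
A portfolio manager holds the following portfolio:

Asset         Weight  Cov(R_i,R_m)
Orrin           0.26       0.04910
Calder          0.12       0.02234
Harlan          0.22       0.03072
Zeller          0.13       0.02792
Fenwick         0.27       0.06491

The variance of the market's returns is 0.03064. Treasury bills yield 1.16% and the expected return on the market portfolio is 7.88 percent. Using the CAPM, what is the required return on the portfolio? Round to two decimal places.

10.67%

β_Orrin = 0.04910 / 0.03064 = 1.6025
β_Calder = 0.02234 / 0.03064 = 0.7291
β_Harlan = 0.03072 / 0.03064 = 1.0026
β_Zeller = 0.02792 / 0.03064 = 0.9112
β_Fenwick = 0.06491 / 0.03064 = 2.1185
β_P = Σ w_i β_i = 0.26×1.6025 + 0.12×0.7291 + 0.22×1.0026 + 0.13×0.9112 + 0.27×2.1185 = 1.4152
MRP = 7.88% − 1.16% = 6.72%
E(R_P) = R_f + β_P × MRP = 1.16% + 1.4152 × 6.72% = 10.67%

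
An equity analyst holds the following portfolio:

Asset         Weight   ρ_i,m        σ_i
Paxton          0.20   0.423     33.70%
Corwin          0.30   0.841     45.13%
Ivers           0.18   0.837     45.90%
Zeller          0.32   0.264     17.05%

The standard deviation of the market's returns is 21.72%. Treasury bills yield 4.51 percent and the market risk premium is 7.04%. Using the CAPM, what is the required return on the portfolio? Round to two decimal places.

β_Paxton = 0.423 × 33.70% / 21.72% = 0.6563
β_Corwin = 0.841 × 45.13% / 21.72% = 1.7474
β_Ivers = 0.837 × 45.90% / 21.72% = 1.7688
β_Zeller = 0.264 × 17.05% / 21.72% = 0.2072
β_P = Σ w_i β_i = 0.20×0.6563 + 0.30×1.7474 + 0.18×1.7688 + 0.32×0.2072 = 1.0402
E(R_P) = R_f + β_P × MRP = 4.51% + 1.0402 × 7.04% = 11.83%

11.83%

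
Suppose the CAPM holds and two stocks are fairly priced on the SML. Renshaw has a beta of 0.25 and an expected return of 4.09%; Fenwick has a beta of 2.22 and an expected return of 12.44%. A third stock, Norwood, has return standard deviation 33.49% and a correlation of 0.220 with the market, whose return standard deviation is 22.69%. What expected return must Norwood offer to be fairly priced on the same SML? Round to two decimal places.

4.41%

MRP = (12.44% − 4.09%) / (2.22 − 0.25) = 4.2386%
R_f = 4.09% − 0.25 × 4.2386% = 3.0304%
β_Norwood = ρ·σ_i/σ_m = 0.220 × 33.49 / 22.69 = 0.3247
E(R_Norwood) = R_f + β × MRP = 3.0304% + 0.3247 × 4.2386% = 4.41%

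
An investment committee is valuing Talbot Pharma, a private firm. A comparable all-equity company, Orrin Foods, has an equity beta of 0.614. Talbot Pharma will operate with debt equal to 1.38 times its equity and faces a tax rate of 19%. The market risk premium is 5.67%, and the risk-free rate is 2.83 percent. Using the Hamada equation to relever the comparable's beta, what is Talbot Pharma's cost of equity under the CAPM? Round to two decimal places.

10.20%

β_L = β_U × [1 + (1 − t)(D/E)] = 0.614 × [1 + (1 − 0.19) × 1.38]
    = 0.614 × [1 + 0.81 × 1.38] = 0.614 × 2.1178 = 1.3003
E(R) = R_f + β_L × MRP = 2.83% + 1.3003 × 5.67% = 10.20%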